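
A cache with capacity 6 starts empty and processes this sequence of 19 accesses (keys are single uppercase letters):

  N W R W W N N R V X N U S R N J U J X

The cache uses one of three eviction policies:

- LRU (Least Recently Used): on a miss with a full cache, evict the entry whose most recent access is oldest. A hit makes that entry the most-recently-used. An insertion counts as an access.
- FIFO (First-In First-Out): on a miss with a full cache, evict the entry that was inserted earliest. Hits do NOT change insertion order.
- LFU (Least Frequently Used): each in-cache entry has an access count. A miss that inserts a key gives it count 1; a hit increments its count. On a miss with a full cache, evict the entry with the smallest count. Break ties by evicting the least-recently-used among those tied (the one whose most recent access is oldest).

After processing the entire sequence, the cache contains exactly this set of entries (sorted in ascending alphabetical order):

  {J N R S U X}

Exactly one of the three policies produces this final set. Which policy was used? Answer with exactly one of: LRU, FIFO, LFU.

Answer: LRU

Derivation:
Simulating under each policy and comparing final sets:
  LRU: final set = {J N R S U X} -> MATCHES target
  FIFO: final set = {J N S U V X} -> differs
  LFU: final set = {J N R U W X} -> differs
Only LRU produces the target set.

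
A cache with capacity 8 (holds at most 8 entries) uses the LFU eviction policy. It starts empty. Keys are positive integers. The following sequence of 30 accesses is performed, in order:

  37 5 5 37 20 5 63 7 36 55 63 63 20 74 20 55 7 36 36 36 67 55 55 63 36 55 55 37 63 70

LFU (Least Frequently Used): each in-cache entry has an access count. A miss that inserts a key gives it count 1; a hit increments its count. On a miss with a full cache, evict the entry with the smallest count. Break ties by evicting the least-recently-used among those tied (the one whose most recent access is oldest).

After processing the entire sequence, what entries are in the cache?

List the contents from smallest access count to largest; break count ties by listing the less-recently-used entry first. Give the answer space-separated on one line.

LFU simulation (capacity=8):
  1. access 37: MISS. Cache: [37(c=1)]
  2. access 5: MISS. Cache: [37(c=1) 5(c=1)]
  3. access 5: HIT, count now 2. Cache: [37(c=1) 5(c=2)]
  4. access 37: HIT, count now 2. Cache: [5(c=2) 37(c=2)]
  5. access 20: MISS. Cache: [20(c=1) 5(c=2) 37(c=2)]
  6. access 5: HIT, count now 3. Cache: [20(c=1) 37(c=2) 5(c=3)]
  7. access 63: MISS. Cache: [20(c=1) 63(c=1) 37(c=2) 5(c=3)]
  8. access 7: MISS. Cache: [20(c=1) 63(c=1) 7(c=1) 37(c=2) 5(c=3)]
  9. access 36: MISS. Cache: [20(c=1) 63(c=1) 7(c=1) 36(c=1) 37(c=2) 5(c=3)]
  10. access 55: MISS. Cache: [20(c=1) 63(c=1) 7(c=1) 36(c=1) 55(c=1) 37(c=2) 5(c=3)]
  11. access 63: HIT, count now 2. Cache: [20(c=1) 7(c=1) 36(c=1) 55(c=1) 37(c=2) 63(c=2) 5(c=3)]
  12. access 63: HIT, count now 3. Cache: [20(c=1) 7(c=1) 36(c=1) 55(c=1) 37(c=2) 5(c=3) 63(c=3)]
  13. access 20: HIT, count now 2. Cache: [7(c=1) 36(c=1) 55(c=1) 37(c=2) 20(c=2) 5(c=3) 63(c=3)]
  14. access 74: MISS. Cache: [7(c=1) 36(c=1) 55(c=1) 74(c=1) 37(c=2) 20(c=2) 5(c=3) 63(c=3)]
  15. access 20: HIT, count now 3. Cache: [7(c=1) 36(c=1) 55(c=1) 74(c=1) 37(c=2) 5(c=3) 63(c=3) 20(c=3)]
  16. access 55: HIT, count now 2. Cache: [7(c=1) 36(c=1) 74(c=1) 37(c=2) 55(c=2) 5(c=3) 63(c=3) 20(c=3)]
  17. access 7: HIT, count now 2. Cache: [36(c=1) 74(c=1) 37(c=2) 55(c=2) 7(c=2) 5(c=3) 63(c=3) 20(c=3)]
  18. access 36: HIT, count now 2. Cache: [74(c=1) 37(c=2) 55(c=2) 7(c=2) 36(c=2) 5(c=3) 63(c=3) 20(c=3)]
  19. access 36: HIT, count now 3. Cache: [74(c=1) 37(c=2) 55(c=2) 7(c=2) 5(c=3) 63(c=3) 20(c=3) 36(c=3)]
  20. access 36: HIT, count now 4. Cache: [74(c=1) 37(c=2) 55(c=2) 7(c=2) 5(c=3) 63(c=3) 20(c=3) 36(c=4)]
  21. access 67: MISS, evict 74(c=1). Cache: [67(c=1) 37(c=2) 55(c=2) 7(c=2) 5(c=3) 63(c=3) 20(c=3) 36(c=4)]
  22. access 55: HIT, count now 3. Cache: [67(c=1) 37(c=2) 7(c=2) 5(c=3) 63(c=3) 20(c=3) 55(c=3) 36(c=4)]
  23. access 55: HIT, count now 4. Cache: [67(c=1) 37(c=2) 7(c=2) 5(c=3) 63(c=3) 20(c=3) 36(c=4) 55(c=4)]
  24. access 63: HIT, count now 4. Cache: [67(c=1) 37(c=2) 7(c=2) 5(c=3) 20(c=3) 36(c=4) 55(c=4) 63(c=4)]
  25. access 36: HIT, count now 5. Cache: [67(c=1) 37(c=2) 7(c=2) 5(c=3) 20(c=3) 55(c=4) 63(c=4) 36(c=5)]
  26. access 55: HIT, count now 5. Cache: [67(c=1) 37(c=2) 7(c=2) 5(c=3) 20(c=3) 63(c=4) 36(c=5) 55(c=5)]
  27. access 55: HIT, count now 6. Cache: [67(c=1) 37(c=2) 7(c=2) 5(c=3) 20(c=3) 63(c=4) 36(c=5) 55(c=6)]
  28. access 37: HIT, count now 3. Cache: [67(c=1) 7(c=2) 5(c=3) 20(c=3) 37(c=3) 63(c=4) 36(c=5) 55(c=6)]
  29. access 63: HIT, count now 5. Cache: [67(c=1) 7(c=2) 5(c=3) 20(c=3) 37(c=3) 36(c=5) 63(c=5) 55(c=6)]
  30. access 70: MISS, evict 67(c=1). Cache: [70(c=1) 7(c=2) 5(c=3) 20(c=3) 37(c=3) 36(c=5) 63(c=5) 55(c=6)]
Total: 20 hits, 10 misses, 2 evictions

Answer: 70 7 5 20 37 36 63 55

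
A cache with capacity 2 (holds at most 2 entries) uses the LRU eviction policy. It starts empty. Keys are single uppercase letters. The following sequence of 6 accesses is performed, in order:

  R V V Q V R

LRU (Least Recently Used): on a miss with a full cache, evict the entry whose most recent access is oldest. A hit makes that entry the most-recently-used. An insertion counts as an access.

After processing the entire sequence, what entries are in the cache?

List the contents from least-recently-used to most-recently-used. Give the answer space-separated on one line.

LRU simulation (capacity=2):
  1. access R: MISS. Cache (LRU->MRU): [R]
  2. access V: MISS. Cache (LRU->MRU): [R V]
  3. access V: HIT. Cache (LRU->MRU): [R V]
  4. access Q: MISS, evict R. Cache (LRU->MRU): [V Q]
  5. access V: HIT. Cache (LRU->MRU): [Q V]
  6. access R: MISS, evict Q. Cache (LRU->MRU): [V R]
Total: 2 hits, 4 misses, 2 evictions

Answer: V R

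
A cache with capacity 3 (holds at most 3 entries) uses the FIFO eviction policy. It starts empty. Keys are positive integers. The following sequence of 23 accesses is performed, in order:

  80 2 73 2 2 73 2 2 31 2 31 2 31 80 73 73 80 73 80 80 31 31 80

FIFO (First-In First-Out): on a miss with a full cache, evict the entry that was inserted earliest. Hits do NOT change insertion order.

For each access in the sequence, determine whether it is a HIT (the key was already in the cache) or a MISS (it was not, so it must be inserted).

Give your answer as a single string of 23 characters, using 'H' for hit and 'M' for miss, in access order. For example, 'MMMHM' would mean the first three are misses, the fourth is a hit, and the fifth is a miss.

Answer: MMMHHHHHMHHHHMHHHHHHHHH

Derivation:
FIFO simulation (capacity=3):
  1. access 80: MISS. Cache (old->new): [80]
  2. access 2: MISS. Cache (old->new): [80 2]
  3. access 73: MISS. Cache (old->new): [80 2 73]
  4. access 2: HIT. Cache (old->new): [80 2 73]
  5. access 2: HIT. Cache (old->new): [80 2 73]
  6. access 73: HIT. Cache (old->new): [80 2 73]
  7. access 2: HIT. Cache (old->new): [80 2 73]
  8. access 2: HIT. Cache (old->new): [80 2 73]
  9. access 31: MISS, evict 80. Cache (old->new): [2 73 31]
  10. access 2: HIT. Cache (old->new): [2 73 31]
  11. access 31: HIT. Cache (old->new): [2 73 31]
  12. access 2: HIT. Cache (old->new): [2 73 31]
  13. access 31: HIT. Cache (old->new): [2 73 31]
  14. access 80: MISS, evict 2. Cache (old->new): [73 31 80]
  15. access 73: HIT. Cache (old->new): [73 31 80]
  16. access 73: HIT. Cache (old->new): [73 31 80]
  17. access 80: HIT. Cache (old->new): [73 31 80]
  18. access 73: HIT. Cache (old->new): [73 31 80]
  19. access 80: HIT. Cache (old->new): [73 31 80]
  20. access 80: HIT. Cache (old->new): [73 31 80]
  21. access 31: HIT. Cache (old->new): [73 31 80]
  22. access 31: HIT. Cache (old->new): [73 31 80]
  23. access 80: HIT. Cache (old->new): [73 31 80]
Total: 18 hits, 5 misses, 2 evictions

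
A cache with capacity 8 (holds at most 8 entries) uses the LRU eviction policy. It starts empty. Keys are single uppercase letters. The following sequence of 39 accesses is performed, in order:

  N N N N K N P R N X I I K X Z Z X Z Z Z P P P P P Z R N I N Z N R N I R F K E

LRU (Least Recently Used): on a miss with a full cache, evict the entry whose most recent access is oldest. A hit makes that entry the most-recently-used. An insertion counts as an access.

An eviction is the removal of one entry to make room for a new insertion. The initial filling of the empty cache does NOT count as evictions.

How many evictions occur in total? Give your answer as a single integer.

LRU simulation (capacity=8):
  1. access N: MISS. Cache (LRU->MRU): [N]
  2. access N: HIT. Cache (LRU->MRU): [N]
  3. access N: HIT. Cache (LRU->MRU): [N]
  4. access N: HIT. Cache (LRU->MRU): [N]
  5. access K: MISS. Cache (LRU->MRU): [N K]
  6. access N: HIT. Cache (LRU->MRU): [K N]
  7. access P: MISS. Cache (LRU->MRU): [K N P]
  8. access R: MISS. Cache (LRU->MRU): [K N P R]
  9. access N: HIT. Cache (LRU->MRU): [K P R N]
  10. access X: MISS. Cache (LRU->MRU): [K P R N X]
  11. access I: MISS. Cache (LRU->MRU): [K P R N X I]
  12. access I: HIT. Cache (LRU->MRU): [K P R N X I]
  13. access K: HIT. Cache (LRU->MRU): [P R N X I K]
  14. access X: HIT. Cache (LRU->MRU): [P R N I K X]
  15. access Z: MISS. Cache (LRU->MRU): [P R N I K X Z]
  16. access Z: HIT. Cache (LRU->MRU): [P R N I K X Z]
  17. access X: HIT. Cache (LRU->MRU): [P R N I K Z X]
  18. access Z: HIT. Cache (LRU->MRU): [P R N I K X Z]
  19. access Z: HIT. Cache (LRU->MRU): [P R N I K X Z]
  20. access Z: HIT. Cache (LRU->MRU): [P R N I K X Z]
  21. access P: HIT. Cache (LRU->MRU): [R N I K X Z P]
  22. access P: HIT. Cache (LRU->MRU): [R N I K X Z P]
  23. access P: HIT. Cache (LRU->MRU): [R N I K X Z P]
  24. access P: HIT. Cache (LRU->MRU): [R N I K X Z P]
  25. access P: HIT. Cache (LRU->MRU): [R N I K X Z P]
  26. access Z: HIT. Cache (LRU->MRU): [R N I K X P Z]
  27. access R: HIT. Cache (LRU->MRU): [N I K X P Z R]
  28. access N: HIT. Cache (LRU->MRU): [I K X P Z R N]
  29. access I: HIT. Cache (LRU->MRU): [K X P Z R N I]
  30. access N: HIT. Cache (LRU->MRU): [K X P Z R I N]
  31. access Z: HIT. Cache (LRU->MRU): [K X P R I N Z]
  32. access N: HIT. Cache (LRU->MRU): [K X P R I Z N]
  33. access R: HIT. Cache (LRU->MRU): [K X P I Z N R]
  34. access N: HIT. Cache (LRU->MRU): [K X P I Z R N]
  35. access I: HIT. Cache (LRU->MRU): [K X P Z R N I]
  36. access R: HIT. Cache (LRU->MRU): [K X P Z N I R]
  37. access F: MISS. Cache (LRU->MRU): [K X P Z N I R F]
  38. access K: HIT. Cache (LRU->MRU): [X P Z N I R F K]
  39. access E: MISS, evict X. Cache (LRU->MRU): [P Z N I R F K E]
Total: 30 hits, 9 misses, 1 evictions

Answer: 1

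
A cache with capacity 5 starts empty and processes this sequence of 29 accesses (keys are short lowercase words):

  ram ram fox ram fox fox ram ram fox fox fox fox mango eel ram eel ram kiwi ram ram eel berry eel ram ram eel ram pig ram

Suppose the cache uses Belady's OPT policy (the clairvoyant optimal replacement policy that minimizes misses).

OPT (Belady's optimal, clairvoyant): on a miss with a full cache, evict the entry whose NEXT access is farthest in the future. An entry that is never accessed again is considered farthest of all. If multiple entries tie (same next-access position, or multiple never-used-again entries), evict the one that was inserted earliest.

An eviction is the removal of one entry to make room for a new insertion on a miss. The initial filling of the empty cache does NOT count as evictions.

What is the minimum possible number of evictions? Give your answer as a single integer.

Answer: 2

Derivation:
OPT (Belady) simulation (capacity=5):
  1. access ram: MISS. Cache: [ram]
  2. access ram: HIT. Next use of ram: step 4. Cache: [ram]
  3. access fox: MISS. Cache: [ram fox]
  4. access ram: HIT. Next use of ram: step 7. Cache: [ram fox]
  5. access fox: HIT. Next use of fox: step 6. Cache: [ram fox]
  6. access fox: HIT. Next use of fox: step 9. Cache: [ram fox]
  7. access ram: HIT. Next use of ram: step 8. Cache: [ram fox]
  8. access ram: HIT. Next use of ram: step 15. Cache: [ram fox]
  9. access fox: HIT. Next use of fox: step 10. Cache: [ram fox]
  10. access fox: HIT. Next use of fox: step 11. Cache: [ram fox]
  11. access fox: HIT. Next use of fox: step 12. Cache: [ram fox]
  12. access fox: HIT. Next use of fox: never. Cache: [ram fox]
  13. access mango: MISS. Cache: [ram fox mango]
  14. access eel: MISS. Cache: [ram fox mango eel]
  15. access ram: HIT. Next use of ram: step 17. Cache: [ram fox mango eel]
  16. access eel: HIT. Next use of eel: step 21. Cache: [ram fox mango eel]
  17. access ram: HIT. Next use of ram: step 19. Cache: [ram fox mango eel]
  18. access kiwi: MISS. Cache: [ram fox mango eel kiwi]
  19. access ram: HIT. Next use of ram: step 20. Cache: [ram fox mango eel kiwi]
  20. access ram: HIT. Next use of ram: step 24. Cache: [ram fox mango eel kiwi]
  21. access eel: HIT. Next use of eel: step 23. Cache: [ram fox mango eel kiwi]
  22. access berry: MISS, evict fox (next use: never). Cache: [ram mango eel kiwi berry]
  23. access eel: HIT. Next use of eel: step 26. Cache: [ram mango eel kiwi berry]
  24. access ram: HIT. Next use of ram: step 25. Cache: [ram mango eel kiwi berry]
  25. access ram: HIT. Next use of ram: step 27. Cache: [ram mango eel kiwi berry]
  26. access eel: HIT. Next use of eel: never. Cache: [ram mango eel kiwi berry]
  27. access ram: HIT. Next use of ram: step 29. Cache: [ram mango eel kiwi berry]
  28. access pig: MISS, evict mango (next use: never). Cache: [ram eel kiwi berry pig]
  29. access ram: HIT. Next use of ram: never. Cache: [ram eel kiwi berry pig]
Total: 22 hits, 7 misses, 2 evictions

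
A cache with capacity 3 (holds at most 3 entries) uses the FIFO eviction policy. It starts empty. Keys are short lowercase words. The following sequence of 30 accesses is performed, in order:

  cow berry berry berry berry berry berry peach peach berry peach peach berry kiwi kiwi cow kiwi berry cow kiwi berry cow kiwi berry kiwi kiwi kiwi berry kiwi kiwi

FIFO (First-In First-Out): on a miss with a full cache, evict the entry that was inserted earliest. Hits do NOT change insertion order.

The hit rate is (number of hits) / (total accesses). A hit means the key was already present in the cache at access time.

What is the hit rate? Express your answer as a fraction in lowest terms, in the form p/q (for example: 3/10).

FIFO simulation (capacity=3):
  1. access cow: MISS. Cache (old->new): [cow]
  2. access berry: MISS. Cache (old->new): [cow berry]
  3. access berry: HIT. Cache (old->new): [cow berry]
  4. access berry: HIT. Cache (old->new): [cow berry]
  5. access berry: HIT. Cache (old->new): [cow berry]
  6. access berry: HIT. Cache (old->new): [cow berry]
  7. access berry: HIT. Cache (old->new): [cow berry]
  8. access peach: MISS. Cache (old->new): [cow berry peach]
  9. access peach: HIT. Cache (old->new): [cow berry peach]
  10. access berry: HIT. Cache (old->new): [cow berry peach]
  11. access peach: HIT. Cache (old->new): [cow berry peach]
  12. access peach: HIT. Cache (old->new): [cow berry peach]
  13. access berry: HIT. Cache (old->new): [cow berry peach]
  14. access kiwi: MISS, evict cow. Cache (old->new): [berry peach kiwi]
  15. access kiwi: HIT. Cache (old->new): [berry peach kiwi]
  16. access cow: MISS, evict berry. Cache (old->new): [peach kiwi cow]
  17. access kiwi: HIT. Cache (old->new): [peach kiwi cow]
  18. access berry: MISS, evict peach. Cache (old->new): [kiwi cow berry]
  19. access cow: HIT. Cache (old->new): [kiwi cow berry]
  20. access kiwi: HIT. Cache (old->new): [kiwi cow berry]
  21. access berry: HIT. Cache (old->new): [kiwi cow berry]
  22. access cow: HIT. Cache (old->new): [kiwi cow berry]
  23. access kiwi: HIT. Cache (old->new): [kiwi cow berry]
  24. access berry: HIT. Cache (old->new): [kiwi cow berry]
  25. access kiwi: HIT. Cache (old->new): [kiwi cow berry]
  26. access kiwi: HIT. Cache (old->new): [kiwi cow berry]
  27. access kiwi: HIT. Cache (old->new): [kiwi cow berry]
  28. access berry: HIT. Cache (old->new): [kiwi cow berry]
  29. access kiwi: HIT. Cache (old->new): [kiwi cow berry]
  30. access kiwi: HIT. Cache (old->new): [kiwi cow berry]
Total: 24 hits, 6 misses, 3 evictions

Hit rate = 24/30 = 4/5

Answer: 4/5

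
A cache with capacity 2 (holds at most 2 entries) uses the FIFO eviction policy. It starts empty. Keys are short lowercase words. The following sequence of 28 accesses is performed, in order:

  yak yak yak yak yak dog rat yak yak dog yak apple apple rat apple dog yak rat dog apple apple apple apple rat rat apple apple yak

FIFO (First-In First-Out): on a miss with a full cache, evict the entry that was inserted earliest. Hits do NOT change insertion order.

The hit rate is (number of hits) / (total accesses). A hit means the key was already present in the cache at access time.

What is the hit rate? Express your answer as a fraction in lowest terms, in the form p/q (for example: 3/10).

Answer: 1/2

Derivation:
FIFO simulation (capacity=2):
  1. access yak: MISS. Cache (old->new): [yak]
  2. access yak: HIT. Cache (old->new): [yak]
  3. access yak: HIT. Cache (old->new): [yak]
  4. access yak: HIT. Cache (old->new): [yak]
  5. access yak: HIT. Cache (old->new): [yak]
  6. access dog: MISS. Cache (old->new): [yak dog]
  7. access rat: MISS, evict yak. Cache (old->new): [dog rat]
  8. access yak: MISS, evict dog. Cache (old->new): [rat yak]
  9. access yak: HIT. Cache (old->new): [rat yak]
  10. access dog: MISS, evict rat. Cache (old->new): [yak dog]
  11. access yak: HIT. Cache (old->new): [yak dog]
  12. access apple: MISS, evict yak. Cache (old->new): [dog apple]
  13. access apple: HIT. Cache (old->new): [dog apple]
  14. access rat: MISS, evict dog. Cache (old->new): [apple rat]
  15. access apple: HIT. Cache (old->new): [apple rat]
  16. access dog: MISS, evict apple. Cache (old->new): [rat dog]
  17. access yak: MISS, evict rat. Cache (old->new): [dog yak]
  18. access rat: MISS, evict dog. Cache (old->new): [yak rat]
  19. access dog: MISS, evict yak. Cache (old->new): [rat dog]
  20. access apple: MISS, evict rat. Cache (old->new): [dog apple]
  21. access apple: HIT. Cache (old->new): [dog apple]
  22. access apple: HIT. Cache (old->new): [dog apple]
  23. access apple: HIT. Cache (old->new): [dog apple]
  24. access rat: MISS, evict dog. Cache (old->new): [apple rat]
  25. access rat: HIT. Cache (old->new): [apple rat]
  26. access apple: HIT. Cache (old->new): [apple rat]
  27. access apple: HIT. Cache (old->new): [apple rat]
  28. access yak: MISS, evict apple. Cache (old->new): [rat yak]
Total: 14 hits, 14 misses, 12 evictions

Hit rate = 14/28 = 1/2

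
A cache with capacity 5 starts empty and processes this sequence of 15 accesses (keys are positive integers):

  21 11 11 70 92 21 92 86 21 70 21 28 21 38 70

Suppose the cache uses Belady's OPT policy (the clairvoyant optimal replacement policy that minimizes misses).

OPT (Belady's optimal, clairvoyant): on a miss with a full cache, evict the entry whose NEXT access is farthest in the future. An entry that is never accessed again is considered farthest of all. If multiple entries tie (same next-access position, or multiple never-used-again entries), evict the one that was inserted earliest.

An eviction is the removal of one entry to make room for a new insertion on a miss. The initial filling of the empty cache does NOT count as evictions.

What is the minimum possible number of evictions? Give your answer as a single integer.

OPT (Belady) simulation (capacity=5):
  1. access 21: MISS. Cache: [21]
  2. access 11: MISS. Cache: [21 11]
  3. access 11: HIT. Next use of 11: never. Cache: [21 11]
  4. access 70: MISS. Cache: [21 11 70]
  5. access 92: MISS. Cache: [21 11 70 92]
  6. access 21: HIT. Next use of 21: step 9. Cache: [21 11 70 92]
  7. access 92: HIT. Next use of 92: never. Cache: [21 11 70 92]
  8. access 86: MISS. Cache: [21 11 70 92 86]
  9. access 21: HIT. Next use of 21: step 11. Cache: [21 11 70 92 86]
  10. access 70: HIT. Next use of 70: step 15. Cache: [21 11 70 92 86]
  11. access 21: HIT. Next use of 21: step 13. Cache: [21 11 70 92 86]
  12. access 28: MISS, evict 11 (next use: never). Cache: [21 70 92 86 28]
  13. access 21: HIT. Next use of 21: never. Cache: [21 70 92 86 28]
  14. access 38: MISS, evict 21 (next use: never). Cache: [70 92 86 28 38]
  15. access 70: HIT. Next use of 70: never. Cache: [70 92 86 28 38]
Total: 8 hits, 7 misses, 2 evictions

Answer: 2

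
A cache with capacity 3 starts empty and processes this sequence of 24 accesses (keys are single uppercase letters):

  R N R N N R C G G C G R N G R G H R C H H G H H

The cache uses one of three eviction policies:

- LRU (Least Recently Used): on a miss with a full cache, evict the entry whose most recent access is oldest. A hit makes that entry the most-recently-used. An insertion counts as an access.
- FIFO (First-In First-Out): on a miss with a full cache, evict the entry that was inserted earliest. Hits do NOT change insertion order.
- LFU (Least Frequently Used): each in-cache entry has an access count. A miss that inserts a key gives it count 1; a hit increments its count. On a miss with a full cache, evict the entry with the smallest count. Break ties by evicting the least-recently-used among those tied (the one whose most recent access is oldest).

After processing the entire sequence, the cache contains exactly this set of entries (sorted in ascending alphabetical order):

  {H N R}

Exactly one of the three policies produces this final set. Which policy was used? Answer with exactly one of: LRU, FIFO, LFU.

Simulating under each policy and comparing final sets:
  LRU: final set = {C G H} -> differs
  FIFO: final set = {C G H} -> differs
  LFU: final set = {H N R} -> MATCHES target
Only LFU produces the target set.

Answer: LFU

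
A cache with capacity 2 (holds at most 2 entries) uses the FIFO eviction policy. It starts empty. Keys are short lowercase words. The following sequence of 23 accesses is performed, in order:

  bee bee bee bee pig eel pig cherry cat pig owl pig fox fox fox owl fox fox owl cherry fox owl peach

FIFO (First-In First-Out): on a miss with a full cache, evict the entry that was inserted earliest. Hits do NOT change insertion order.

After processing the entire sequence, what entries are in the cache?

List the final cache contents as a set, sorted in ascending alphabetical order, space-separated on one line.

FIFO simulation (capacity=2):
  1. access bee: MISS. Cache (old->new): [bee]
  2. access bee: HIT. Cache (old->new): [bee]
  3. access bee: HIT. Cache (old->new): [bee]
  4. access bee: HIT. Cache (old->new): [bee]
  5. access pig: MISS. Cache (old->new): [bee pig]
  6. access eel: MISS, evict bee. Cache (old->new): [pig eel]
  7. access pig: HIT. Cache (old->new): [pig eel]
  8. access cherry: MISS, evict pig. Cache (old->new): [eel cherry]
  9. access cat: MISS, evict eel. Cache (old->new): [cherry cat]
  10. access pig: MISS, evict cherry. Cache (old->new): [cat pig]
  11. access owl: MISS, evict cat. Cache (old->new): [pig owl]
  12. access pig: HIT. Cache (old->new): [pig owl]
  13. access fox: MISS, evict pig. Cache (old->new): [owl fox]
  14. access fox: HIT. Cache (old->new): [owl fox]
  15. access fox: HIT. Cache (old->new): [owl fox]
  16. access owl: HIT. Cache (old->new): [owl fox]
  17. access fox: HIT. Cache (old->new): [owl fox]
  18. access fox: HIT. Cache (old->new): [owl fox]
  19. access owl: HIT. Cache (old->new): [owl fox]
  20. access cherry: MISS, evict owl. Cache (old->new): [fox cherry]
  21. access fox: HIT. Cache (old->new): [fox cherry]
  22. access owl: MISS, evict fox. Cache (old->new): [cherry owl]
  23. access peach: MISS, evict cherry. Cache (old->new): [owl peach]
Total: 12 hits, 11 misses, 9 evictions

Answer: owl peach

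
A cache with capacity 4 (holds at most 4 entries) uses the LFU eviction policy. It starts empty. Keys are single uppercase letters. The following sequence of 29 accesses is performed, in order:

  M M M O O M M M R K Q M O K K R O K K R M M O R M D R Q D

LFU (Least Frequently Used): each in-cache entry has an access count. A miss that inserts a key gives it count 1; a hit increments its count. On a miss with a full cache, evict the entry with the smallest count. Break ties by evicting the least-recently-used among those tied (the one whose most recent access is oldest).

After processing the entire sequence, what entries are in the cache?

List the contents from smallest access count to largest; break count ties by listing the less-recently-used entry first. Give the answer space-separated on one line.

Answer: D K O M

Derivation:
LFU simulation (capacity=4):
  1. access M: MISS. Cache: [M(c=1)]
  2. access M: HIT, count now 2. Cache: [M(c=2)]
  3. access M: HIT, count now 3. Cache: [M(c=3)]
  4. access O: MISS. Cache: [O(c=1) M(c=3)]
  5. access O: HIT, count now 2. Cache: [O(c=2) M(c=3)]
  6. access M: HIT, count now 4. Cache: [O(c=2) M(c=4)]
  7. access M: HIT, count now 5. Cache: [O(c=2) M(c=5)]
  8. access M: HIT, count now 6. Cache: [O(c=2) M(c=6)]
  9. access R: MISS. Cache: [R(c=1) O(c=2) M(c=6)]
  10. access K: MISS. Cache: [R(c=1) K(c=1) O(c=2) M(c=6)]
  11. access Q: MISS, evict R(c=1). Cache: [K(c=1) Q(c=1) O(c=2) M(c=6)]
  12. access M: HIT, count now 7. Cache: [K(c=1) Q(c=1) O(c=2) M(c=7)]
  13. access O: HIT, count now 3. Cache: [K(c=1) Q(c=1) O(c=3) M(c=7)]
  14. access K: HIT, count now 2. Cache: [Q(c=1) K(c=2) O(c=3) M(c=7)]
  15. access K: HIT, count now 3. Cache: [Q(c=1) O(c=3) K(c=3) M(c=7)]
  16. access R: MISS, evict Q(c=1). Cache: [R(c=1) O(c=3) K(c=3) M(c=7)]
  17. access O: HIT, count now 4. Cache: [R(c=1) K(c=3) O(c=4) M(c=7)]
  18. access K: HIT, count now 4. Cache: [R(c=1) O(c=4) K(c=4) M(c=7)]
  19. access K: HIT, count now 5. Cache: [R(c=1) O(c=4) K(c=5) M(c=7)]
  20. access R: HIT, count now 2. Cache: [R(c=2) O(c=4) K(c=5) M(c=7)]
  21. access M: HIT, count now 8. Cache: [R(c=2) O(c=4) K(c=5) M(c=8)]
  22. access M: HIT, count now 9. Cache: [R(c=2) O(c=4) K(c=5) M(c=9)]
  23. access O: HIT, count now 5. Cache: [R(c=2) K(c=5) O(c=5) M(c=9)]
  24. access R: HIT, count now 3. Cache: [R(c=3) K(c=5) O(c=5) M(c=9)]
  25. access M: HIT, count now 10. Cache: [R(c=3) K(c=5) O(c=5) M(c=10)]
  26. access D: MISS, evict R(c=3). Cache: [D(c=1) K(c=5) O(c=5) M(c=10)]
  27. access R: MISS, evict D(c=1). Cache: [R(c=1) K(c=5) O(c=5) M(c=10)]
  28. access Q: MISS, evict R(c=1). Cache: [Q(c=1) K(c=5) O(c=5) M(c=10)]
  29. access D: MISS, evict Q(c=1). Cache: [D(c=1) K(c=5) O(c=5) M(c=10)]
Total: 19 hits, 10 misses, 6 evictions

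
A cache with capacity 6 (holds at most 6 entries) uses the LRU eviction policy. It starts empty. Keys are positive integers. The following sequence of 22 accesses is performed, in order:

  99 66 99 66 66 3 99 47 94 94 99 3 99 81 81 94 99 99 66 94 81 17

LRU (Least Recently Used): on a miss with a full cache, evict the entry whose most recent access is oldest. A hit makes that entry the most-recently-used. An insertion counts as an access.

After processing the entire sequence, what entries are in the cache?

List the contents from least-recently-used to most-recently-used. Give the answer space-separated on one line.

Answer: 3 99 66 94 81 17

Derivation:
LRU simulation (capacity=6):
  1. access 99: MISS. Cache (LRU->MRU): [99]
  2. access 66: MISS. Cache (LRU->MRU): [99 66]
  3. access 99: HIT. Cache (LRU->MRU): [66 99]
  4. access 66: HIT. Cache (LRU->MRU): [99 66]
  5. access 66: HIT. Cache (LRU->MRU): [99 66]
  6. access 3: MISS. Cache (LRU->MRU): [99 66 3]
  7. access 99: HIT. Cache (LRU->MRU): [66 3 99]
  8. access 47: MISS. Cache (LRU->MRU): [66 3 99 47]
  9. access 94: MISS. Cache (LRU->MRU): [66 3 99 47 94]
  10. access 94: HIT. Cache (LRU->MRU): [66 3 99 47 94]
  11. access 99: HIT. Cache (LRU->MRU): [66 3 47 94 99]
  12. access 3: HIT. Cache (LRU->MRU): [66 47 94 99 3]
  13. access 99: HIT. Cache (LRU->MRU): [66 47 94 3 99]
  14. access 81: MISS. Cache (LRU->MRU): [66 47 94 3 99 81]
  15. access 81: HIT. Cache (LRU->MRU): [66 47 94 3 99 81]
  16. access 94: HIT. Cache (LRU->MRU): [66 47 3 99 81 94]
  17. access 99: HIT. Cache (LRU->MRU): [66 47 3 81 94 99]
  18. access 99: HIT. Cache (LRU->MRU): [66 47 3 81 94 99]
  19. access 66: HIT. Cache (LRU->MRU): [47 3 81 94 99 66]
  20. access 94: HIT. Cache (LRU->MRU): [47 3 81 99 66 94]
  21. access 81: HIT. Cache (LRU->MRU): [47 3 99 66 94 81]
  22. access 17: MISS, evict 47. Cache (LRU->MRU): [3 99 66 94 81 17]
Total: 15 hits, 7 misses, 1 evictions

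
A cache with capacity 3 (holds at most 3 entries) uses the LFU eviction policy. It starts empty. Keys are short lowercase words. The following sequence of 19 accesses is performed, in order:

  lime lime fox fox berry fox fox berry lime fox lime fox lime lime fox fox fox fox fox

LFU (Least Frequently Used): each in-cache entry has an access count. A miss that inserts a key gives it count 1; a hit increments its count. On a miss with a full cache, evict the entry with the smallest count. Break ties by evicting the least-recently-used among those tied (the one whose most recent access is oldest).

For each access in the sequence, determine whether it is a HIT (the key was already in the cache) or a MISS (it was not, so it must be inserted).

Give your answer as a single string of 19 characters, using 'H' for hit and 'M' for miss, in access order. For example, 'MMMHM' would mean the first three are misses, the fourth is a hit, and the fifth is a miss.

Answer: MHMHMHHHHHHHHHHHHHH

Derivation:
LFU simulation (capacity=3):
  1. access lime: MISS. Cache: [lime(c=1)]
  2. access lime: HIT, count now 2. Cache: [lime(c=2)]
  3. access fox: MISS. Cache: [fox(c=1) lime(c=2)]
  4. access fox: HIT, count now 2. Cache: [lime(c=2) fox(c=2)]
  5. access berry: MISS. Cache: [berry(c=1) lime(c=2) fox(c=2)]
  6. access fox: HIT, count now 3. Cache: [berry(c=1) lime(c=2) fox(c=3)]
  7. access fox: HIT, count now 4. Cache: [berry(c=1) lime(c=2) fox(c=4)]
  8. access berry: HIT, count now 2. Cache: [lime(c=2) berry(c=2) fox(c=4)]
  9. access lime: HIT, count now 3. Cache: [berry(c=2) lime(c=3) fox(c=4)]
  10. access fox: HIT, count now 5. Cache: [berry(c=2) lime(c=3) fox(c=5)]
  11. access lime: HIT, count now 4. Cache: [berry(c=2) lime(c=4) fox(c=5)]
  12. access fox: HIT, count now 6. Cache: [berry(c=2) lime(c=4) fox(c=6)]
  13. access lime: HIT, count now 5. Cache: [berry(c=2) lime(c=5) fox(c=6)]
  14. access lime: HIT, count now 6. Cache: [berry(c=2) fox(c=6) lime(c=6)]
  15. access fox: HIT, count now 7. Cache: [berry(c=2) lime(c=6) fox(c=7)]
  16. access fox: HIT, count now 8. Cache: [berry(c=2) lime(c=6) fox(c=8)]
  17. access fox: HIT, count now 9. Cache: [berry(c=2) lime(c=6) fox(c=9)]
  18. access fox: HIT, count now 10. Cache: [berry(c=2) lime(c=6) fox(c=10)]
  19. access fox: HIT, count now 11. Cache: [berry(c=2) lime(c=6) fox(c=11)]
Total: 16 hits, 3 misses, 0 evictions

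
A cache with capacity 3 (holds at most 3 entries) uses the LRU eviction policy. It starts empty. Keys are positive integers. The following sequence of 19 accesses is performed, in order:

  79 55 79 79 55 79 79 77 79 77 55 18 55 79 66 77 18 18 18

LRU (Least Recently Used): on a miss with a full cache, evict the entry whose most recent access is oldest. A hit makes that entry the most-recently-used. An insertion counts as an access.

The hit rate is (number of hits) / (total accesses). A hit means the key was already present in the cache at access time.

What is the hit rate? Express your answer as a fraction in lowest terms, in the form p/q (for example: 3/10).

Answer: 11/19

Derivation:
LRU simulation (capacity=3):
  1. access 79: MISS. Cache (LRU->MRU): [79]
  2. access 55: MISS. Cache (LRU->MRU): [79 55]
  3. access 79: HIT. Cache (LRU->MRU): [55 79]
  4. access 79: HIT. Cache (LRU->MRU): [55 79]
  5. access 55: HIT. Cache (LRU->MRU): [79 55]
  6. access 79: HIT. Cache (LRU->MRU): [55 79]
  7. access 79: HIT. Cache (LRU->MRU): [55 79]
  8. access 77: MISS. Cache (LRU->MRU): [55 79 77]
  9. access 79: HIT. Cache (LRU->MRU): [55 77 79]
  10. access 77: HIT. Cache (LRU->MRU): [55 79 77]
  11. access 55: HIT. Cache (LRU->MRU): [79 77 55]
  12. access 18: MISS, evict 79. Cache (LRU->MRU): [77 55 18]
  13. access 55: HIT. Cache (LRU->MRU): [77 18 55]
  14. access 79: MISS, evict 77. Cache (LRU->MRU): [18 55 79]
  15. access 66: MISS, evict 18. Cache (LRU->MRU): [55 79 66]
  16. access 77: MISS, evict 55. Cache (LRU->MRU): [79 66 77]
  17. access 18: MISS, evict 79. Cache (LRU->MRU): [66 77 18]
  18. access 18: HIT. Cache (LRU->MRU): [66 77 18]
  19. access 18: HIT. Cache (LRU->MRU): [66 77 18]
Total: 11 hits, 8 misses, 5 evictions

Hit rate = 11/19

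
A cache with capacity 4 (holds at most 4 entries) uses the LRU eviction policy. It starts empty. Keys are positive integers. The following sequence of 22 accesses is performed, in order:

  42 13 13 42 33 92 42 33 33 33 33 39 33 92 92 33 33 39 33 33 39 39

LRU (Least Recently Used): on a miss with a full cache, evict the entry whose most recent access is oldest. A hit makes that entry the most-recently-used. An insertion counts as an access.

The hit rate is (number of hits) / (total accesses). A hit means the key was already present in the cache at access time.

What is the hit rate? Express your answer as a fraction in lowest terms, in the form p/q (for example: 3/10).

Answer: 17/22

Derivation:
LRU simulation (capacity=4):
  1. access 42: MISS. Cache (LRU->MRU): [42]
  2. access 13: MISS. Cache (LRU->MRU): [42 13]
  3. access 13: HIT. Cache (LRU->MRU): [42 13]
  4. access 42: HIT. Cache (LRU->MRU): [13 42]
  5. access 33: MISS. Cache (LRU->MRU): [13 42 33]
  6. access 92: MISS. Cache (LRU->MRU): [13 42 33 92]
  7. access 42: HIT. Cache (LRU->MRU): [13 33 92 42]
  8. access 33: HIT. Cache (LRU->MRU): [13 92 42 33]
  9. access 33: HIT. Cache (LRU->MRU): [13 92 42 33]
  10. access 33: HIT. Cache (LRU->MRU): [13 92 42 33]
  11. access 33: HIT. Cache (LRU->MRU): [13 92 42 33]
  12. access 39: MISS, evict 13. Cache (LRU->MRU): [92 42 33 39]
  13. access 33: HIT. Cache (LRU->MRU): [92 42 39 33]
  14. access 92: HIT. Cache (LRU->MRU): [42 39 33 92]
  15. access 92: HIT. Cache (LRU->MRU): [42 39 33 92]
  16. access 33: HIT. Cache (LRU->MRU): [42 39 92 33]
  17. access 33: HIT. Cache (LRU->MRU): [42 39 92 33]
  18. access 39: HIT. Cache (LRU->MRU): [42 92 33 39]
  19. access 33: HIT. Cache (LRU->MRU): [42 92 39 33]
  20. access 33: HIT. Cache (LRU->MRU): [42 92 39 33]
  21. access 39: HIT. Cache (LRU->MRU): [42 92 33 39]
  22. access 39: HIT. Cache (LRU->MRU): [42 92 33 39]
Total: 17 hits, 5 misses, 1 evictions

Hit rate = 17/22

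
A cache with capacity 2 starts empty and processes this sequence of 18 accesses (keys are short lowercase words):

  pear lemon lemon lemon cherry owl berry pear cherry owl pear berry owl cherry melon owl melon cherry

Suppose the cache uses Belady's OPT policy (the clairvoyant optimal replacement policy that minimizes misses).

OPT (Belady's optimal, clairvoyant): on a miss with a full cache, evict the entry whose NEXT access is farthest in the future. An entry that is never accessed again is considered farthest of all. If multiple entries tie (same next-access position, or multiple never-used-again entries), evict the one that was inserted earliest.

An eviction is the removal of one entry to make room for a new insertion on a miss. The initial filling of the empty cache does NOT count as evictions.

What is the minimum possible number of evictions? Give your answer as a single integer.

Answer: 9

Derivation:
OPT (Belady) simulation (capacity=2):
  1. access pear: MISS. Cache: [pear]
  2. access lemon: MISS. Cache: [pear lemon]
  3. access lemon: HIT. Next use of lemon: step 4. Cache: [pear lemon]
  4. access lemon: HIT. Next use of lemon: never. Cache: [pear lemon]
  5. access cherry: MISS, evict lemon (next use: never). Cache: [pear cherry]
  6. access owl: MISS, evict cherry (next use: step 9). Cache: [pear owl]
  7. access berry: MISS, evict owl (next use: step 10). Cache: [pear berry]
  8. access pear: HIT. Next use of pear: step 11. Cache: [pear berry]
  9. access cherry: MISS, evict berry (next use: step 12). Cache: [pear cherry]
  10. access owl: MISS, evict cherry (next use: step 14). Cache: [pear owl]
  11. access pear: HIT. Next use of pear: never. Cache: [pear owl]
  12. access berry: MISS, evict pear (next use: never). Cache: [owl berry]
  13. access owl: HIT. Next use of owl: step 16. Cache: [owl berry]
  14. access cherry: MISS, evict berry (next use: never). Cache: [owl cherry]
  15. access melon: MISS, evict cherry (next use: step 18). Cache: [owl melon]
  16. access owl: HIT. Next use of owl: never. Cache: [owl melon]
  17. access melon: HIT. Next use of melon: never. Cache: [owl melon]
  18. access cherry: MISS, evict owl (next use: never). Cache: [melon cherry]
Total: 7 hits, 11 misses, 9 evictions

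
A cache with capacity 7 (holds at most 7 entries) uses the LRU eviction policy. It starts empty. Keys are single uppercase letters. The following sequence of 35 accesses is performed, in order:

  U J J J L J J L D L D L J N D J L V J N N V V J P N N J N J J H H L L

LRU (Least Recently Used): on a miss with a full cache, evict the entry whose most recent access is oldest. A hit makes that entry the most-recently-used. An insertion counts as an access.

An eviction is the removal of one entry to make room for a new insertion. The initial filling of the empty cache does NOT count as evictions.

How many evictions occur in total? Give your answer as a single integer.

Answer: 1

Derivation:
LRU simulation (capacity=7):
  1. access U: MISS. Cache (LRU->MRU): [U]
  2. access J: MISS. Cache (LRU->MRU): [U J]
  3. access J: HIT. Cache (LRU->MRU): [U J]
  4. access J: HIT. Cache (LRU->MRU): [U J]
  5. access L: MISS. Cache (LRU->MRU): [U J L]
  6. access J: HIT. Cache (LRU->MRU): [U L J]
  7. access J: HIT. Cache (LRU->MRU): [U L J]
  8. access L: HIT. Cache (LRU->MRU): [U J L]
  9. access D: MISS. Cache (LRU->MRU): [U J L D]
  10. access L: HIT. Cache (LRU->MRU): [U J D L]
  11. access D: HIT. Cache (LRU->MRU): [U J L D]
  12. access L: HIT. Cache (LRU->MRU): [U J D L]
  13. access J: HIT. Cache (LRU->MRU): [U D L J]
  14. access N: MISS. Cache (LRU->MRU): [U D L J N]
  15. access D: HIT. Cache (LRU->MRU): [U L J N D]
  16. access J: HIT. Cache (LRU->MRU): [U L N D J]
  17. access L: HIT. Cache (LRU->MRU): [U N D J L]
  18. access V: MISS. Cache (LRU->MRU): [U N D J L V]
  19. access J: HIT. Cache (LRU->MRU): [U N D L V J]
  20. access N: HIT. Cache (LRU->MRU): [U D L V J N]
  21. access N: HIT. Cache (LRU->MRU): [U D L V J N]
  22. access V: HIT. Cache (LRU->MRU): [U D L J N V]
  23. access V: HIT. Cache (LRU->MRU): [U D L J N V]
  24. access J: HIT. Cache (LRU->MRU): [U D L N V J]
  25. access P: MISS. Cache (LRU->MRU): [U D L N V J P]
  26. access N: HIT. Cache (LRU->MRU): [U D L V J P N]
  27. access N: HIT. Cache (LRU->MRU): [U D L V J P N]
  28. access J: HIT. Cache (LRU->MRU): [U D L V P N J]
  29. access N: HIT. Cache (LRU->MRU): [U D L V P J N]
  30. access J: HIT. Cache (LRU->MRU): [U D L V P N J]
  31. access J: HIT. Cache (LRU->MRU): [U D L V P N J]
  32. access H: MISS, evict U. Cache (LRU->MRU): [D L V P N J H]
  33. access H: HIT. Cache (LRU->MRU): [D L V P N J H]
  34. access L: HIT. Cache (LRU->MRU): [D V P N J H L]
  35. access L: HIT. Cache (LRU->MRU): [D V P N J H L]
Total: 27 hits, 8 misses, 1 evictions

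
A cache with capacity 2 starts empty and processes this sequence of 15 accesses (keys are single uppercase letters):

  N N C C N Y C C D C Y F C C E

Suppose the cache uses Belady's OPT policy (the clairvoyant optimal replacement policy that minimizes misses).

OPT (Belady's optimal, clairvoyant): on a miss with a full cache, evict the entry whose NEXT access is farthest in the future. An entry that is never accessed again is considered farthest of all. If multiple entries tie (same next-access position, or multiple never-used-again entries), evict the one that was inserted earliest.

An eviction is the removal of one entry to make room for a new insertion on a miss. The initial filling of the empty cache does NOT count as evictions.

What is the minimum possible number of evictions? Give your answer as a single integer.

OPT (Belady) simulation (capacity=2):
  1. access N: MISS. Cache: [N]
  2. access N: HIT. Next use of N: step 5. Cache: [N]
  3. access C: MISS. Cache: [N C]
  4. access C: HIT. Next use of C: step 7. Cache: [N C]
  5. access N: HIT. Next use of N: never. Cache: [N C]
  6. access Y: MISS, evict N (next use: never). Cache: [C Y]
  7. access C: HIT. Next use of C: step 8. Cache: [C Y]
  8. access C: HIT. Next use of C: step 10. Cache: [C Y]
  9. access D: MISS, evict Y (next use: step 11). Cache: [C D]
  10. access C: HIT. Next use of C: step 13. Cache: [C D]
  11. access Y: MISS, evict D (next use: never). Cache: [C Y]
  12. access F: MISS, evict Y (next use: never). Cache: [C F]
  13. access C: HIT. Next use of C: step 14. Cache: [C F]
  14. access C: HIT. Next use of C: never. Cache: [C F]
  15. access E: MISS, evict C (next use: never). Cache: [F E]
Total: 8 hits, 7 misses, 5 evictions

Answer: 5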